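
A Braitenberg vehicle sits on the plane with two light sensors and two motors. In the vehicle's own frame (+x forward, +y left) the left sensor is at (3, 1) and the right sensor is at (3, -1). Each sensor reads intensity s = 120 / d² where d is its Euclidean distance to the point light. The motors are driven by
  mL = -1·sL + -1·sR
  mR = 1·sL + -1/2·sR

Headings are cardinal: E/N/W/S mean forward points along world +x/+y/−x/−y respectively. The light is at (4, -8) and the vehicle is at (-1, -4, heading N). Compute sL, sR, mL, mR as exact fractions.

24/17 24/13 -720/221 108/221

left sensor world pos  = (-2, -1); dL² = 85
right sensor world pos = (0, -1); dR² = 65
sL = 120/85 = 24/17
sR = 120/65 = 24/13
mL = -1·sL + -1·sR = -720/221
mR = 1·sL + -1/2·sR = 108/221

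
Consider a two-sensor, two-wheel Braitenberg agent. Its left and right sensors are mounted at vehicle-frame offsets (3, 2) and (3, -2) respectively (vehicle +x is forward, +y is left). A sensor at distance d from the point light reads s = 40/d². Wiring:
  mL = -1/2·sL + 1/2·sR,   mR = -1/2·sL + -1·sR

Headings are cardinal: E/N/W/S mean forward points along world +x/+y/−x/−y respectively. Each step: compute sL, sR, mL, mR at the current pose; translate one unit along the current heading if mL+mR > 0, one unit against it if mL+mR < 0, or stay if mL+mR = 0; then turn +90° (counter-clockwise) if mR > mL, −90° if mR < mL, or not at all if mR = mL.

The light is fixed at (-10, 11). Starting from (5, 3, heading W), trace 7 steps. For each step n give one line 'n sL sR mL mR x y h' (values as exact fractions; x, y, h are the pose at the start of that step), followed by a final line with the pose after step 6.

0 10/61 2/9 16/549 -167/549 5 3 W
1 40/221 40/349 -2560/77129 -15820/77129 6 3 N
2 4/41 20/241 -72/9881 -1302/9881 6 2 E
3 40/433 40/313 2400/135529 -23580/135529 5 2 S
4 10/61 2/9 16/549 -167/549 5 3 W
5 40/221 40/349 -2560/77129 -15820/77129 6 3 N
6 4/41 20/241 -72/9881 -1302/9881 6 2 E
final 5 2 S

n=0: pose=(5,3,W); sL=10/61, sR=2/9; mL=16/549, mR=-167/549; mL+mR=-151/549 → advance -1; mR−mL=-1/3 → turn -1·90°
n=1: pose=(6,3,N); sL=40/221, sR=40/349; mL=-2560/77129, mR=-15820/77129; mL+mR=-18380/77129 → advance -1; mR−mL=-60/349 → turn -1·90°
n=2: pose=(6,2,E); sL=4/41, sR=20/241; mL=-72/9881, mR=-1302/9881; mL+mR=-1374/9881 → advance -1; mR−mL=-30/241 → turn -1·90°
n=3: pose=(5,2,S); sL=40/433, sR=40/313; mL=2400/135529, mR=-23580/135529; mL+mR=-21180/135529 → advance -1; mR−mL=-60/313 → turn -1·90°
n=4: pose=(5,3,W); sL=10/61, sR=2/9; mL=16/549, mR=-167/549; mL+mR=-151/549 → advance -1; mR−mL=-1/3 → turn -1·90°
n=5: pose=(6,3,N); sL=40/221, sR=40/349; mL=-2560/77129, mR=-15820/77129; mL+mR=-18380/77129 → advance -1; mR−mL=-60/349 → turn -1·90°
n=6: pose=(6,2,E); sL=4/41, sR=20/241; mL=-72/9881, mR=-1302/9881; mL+mR=-1374/9881 → advance -1; mR−mL=-30/241 → turn -1·90°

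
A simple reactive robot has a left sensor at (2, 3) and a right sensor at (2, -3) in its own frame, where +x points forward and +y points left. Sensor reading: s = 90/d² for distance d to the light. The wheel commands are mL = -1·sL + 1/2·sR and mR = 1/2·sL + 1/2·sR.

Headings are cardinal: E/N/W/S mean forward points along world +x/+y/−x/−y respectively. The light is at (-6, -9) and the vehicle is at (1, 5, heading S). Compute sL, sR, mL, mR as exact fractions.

left sensor world pos  = (4, 3); dL² = 244
right sensor world pos = (-2, 3); dR² = 160
sL = 90/244 = 45/122
sR = 90/160 = 9/16
mL = -1·sL + 1/2·sR = -171/1952
mR = 1/2·sL + 1/2·sR = 909/1952

45/122 9/16 -171/1952 909/1952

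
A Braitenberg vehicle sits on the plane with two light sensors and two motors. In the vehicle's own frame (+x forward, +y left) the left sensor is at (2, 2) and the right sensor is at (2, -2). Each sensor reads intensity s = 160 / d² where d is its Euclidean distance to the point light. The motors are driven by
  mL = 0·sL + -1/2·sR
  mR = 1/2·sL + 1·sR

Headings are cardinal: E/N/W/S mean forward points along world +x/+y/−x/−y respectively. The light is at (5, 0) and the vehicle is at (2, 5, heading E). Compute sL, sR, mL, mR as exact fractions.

left sensor world pos  = (4, 7); dL² = 50
right sensor world pos = (4, 3); dR² = 10
sL = 160/50 = 16/5
sR = 160/10 = 16
mL = 0·sL + -1/2·sR = -8
mR = 1/2·sL + 1·sR = 88/5

16/5 16 -8 88/5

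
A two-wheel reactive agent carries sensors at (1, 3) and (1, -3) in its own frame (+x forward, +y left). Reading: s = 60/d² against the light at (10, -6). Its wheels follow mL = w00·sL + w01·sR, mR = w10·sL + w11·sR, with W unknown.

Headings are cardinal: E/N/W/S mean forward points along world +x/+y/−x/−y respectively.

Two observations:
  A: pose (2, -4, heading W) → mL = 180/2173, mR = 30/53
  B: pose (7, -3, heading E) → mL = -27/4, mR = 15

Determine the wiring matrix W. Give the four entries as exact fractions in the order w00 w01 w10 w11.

obs A: pose=(2,-4,W) → sL=30/41, sR=30/53, mL=180/2173, mR=30/53
obs B: pose=(7,-3,E) → sL=3/2, sR=15, mL=-27/4, mR=15
sensor matrix S = [[30/41, 30/53], [3/2, 15]]; det S = 22005/2173
solve [mL_A; mL_B] = S·[w00; w01] and [mR_A; mR_B] = S·[w10; w11]:
  w00 = 1/2, w01 = -1/2, w10 = 0, w11 = 1

1/2 -1/2 0 1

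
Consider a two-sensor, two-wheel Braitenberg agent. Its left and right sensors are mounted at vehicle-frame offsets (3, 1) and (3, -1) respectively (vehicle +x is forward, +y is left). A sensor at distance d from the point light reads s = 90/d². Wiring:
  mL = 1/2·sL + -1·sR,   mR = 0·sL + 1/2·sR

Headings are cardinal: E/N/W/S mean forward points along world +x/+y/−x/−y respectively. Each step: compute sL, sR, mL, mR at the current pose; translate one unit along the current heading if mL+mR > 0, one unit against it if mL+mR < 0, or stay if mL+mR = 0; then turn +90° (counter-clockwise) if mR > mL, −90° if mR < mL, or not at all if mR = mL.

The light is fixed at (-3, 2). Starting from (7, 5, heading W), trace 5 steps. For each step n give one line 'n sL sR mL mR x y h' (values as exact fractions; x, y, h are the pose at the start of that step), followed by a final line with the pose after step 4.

n=0: pose=(7,5,W); sL=90/53, sR=18/13; mL=-369/689, mR=9/13; mL+mR=108/689 → advance +1; mR−mL=846/689 → turn +1·90°
n=1: pose=(6,5,S); sL=9/10, sR=45/32; mL=-153/160, mR=45/64; mL+mR=-81/320 → advance -1; mR−mL=531/320 → turn +1·90°
n=2: pose=(6,6,E); sL=90/169, sR=10/17; mL=-925/2873, mR=5/17; mL+mR=-80/2873 → advance -1; mR−mL=1770/2873 → turn +1·90°
n=3: pose=(5,6,N); sL=45/49, sR=9/13; mL=-297/1274, mR=9/26; mL+mR=72/637 → advance +1; mR−mL=369/637 → turn +1·90°
n=4: pose=(5,7,W); sL=90/41, sR=90/61; mL=-945/2501, mR=45/61; mL+mR=900/2501 → advance +1; mR−mL=2790/2501 → turn +1·90°

0 90/53 18/13 -369/689 9/13 7 5 W
1 9/10 45/32 -153/160 45/64 6 5 S
2 90/169 10/17 -925/2873 5/17 6 6 E
3 45/49 9/13 -297/1274 9/26 5 6 N
4 90/41 90/61 -945/2501 45/61 5 7 W
final 4 7 S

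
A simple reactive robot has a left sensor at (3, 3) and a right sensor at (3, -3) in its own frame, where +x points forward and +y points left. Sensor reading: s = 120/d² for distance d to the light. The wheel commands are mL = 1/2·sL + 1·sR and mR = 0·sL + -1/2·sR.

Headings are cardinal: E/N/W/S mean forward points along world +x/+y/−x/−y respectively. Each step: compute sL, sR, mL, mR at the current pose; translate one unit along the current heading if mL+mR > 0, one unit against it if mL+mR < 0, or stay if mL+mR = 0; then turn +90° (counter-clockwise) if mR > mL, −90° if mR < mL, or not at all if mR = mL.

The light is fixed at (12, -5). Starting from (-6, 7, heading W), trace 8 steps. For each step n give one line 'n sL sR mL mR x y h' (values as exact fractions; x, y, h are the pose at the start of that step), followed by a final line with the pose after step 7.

0 20/87 20/111 950/3219 -10/111 -6 7 W
1 120/709 120/481 113940/341029 -60/481 -7 7 N
2 15/64 30/89 5175/11392 -15/89 -7 8 E
3 24/65 120/541 14292/35165 -60/541 -6 8 S
4 20/87 20/111 950/3219 -10/111 -6 7 W
5 120/709 120/481 113940/341029 -60/481 -7 7 N
6 15/64 30/89 5175/11392 -15/89 -7 8 E
7 24/65 120/541 14292/35165 -60/541 -6 8 S
final -6 7 W

n=0: pose=(-6,7,W); sL=20/87, sR=20/111; mL=950/3219, mR=-10/111; mL+mR=220/1073 → advance +1; mR−mL=-1240/3219 → turn -1·90°
n=1: pose=(-7,7,N); sL=120/709, sR=120/481; mL=113940/341029, mR=-60/481; mL+mR=71400/341029 → advance +1; mR−mL=-156480/341029 → turn -1·90°
n=2: pose=(-7,8,E); sL=15/64, sR=30/89; mL=5175/11392, mR=-15/89; mL+mR=3255/11392 → advance +1; mR−mL=-7095/11392 → turn -1·90°
n=3: pose=(-6,8,S); sL=24/65, sR=120/541; mL=14292/35165, mR=-60/541; mL+mR=10392/35165 → advance +1; mR−mL=-18192/35165 → turn -1·90°
n=4: pose=(-6,7,W); sL=20/87, sR=20/111; mL=950/3219, mR=-10/111; mL+mR=220/1073 → advance +1; mR−mL=-1240/3219 → turn -1·90°
n=5: pose=(-7,7,N); sL=120/709, sR=120/481; mL=113940/341029, mR=-60/481; mL+mR=71400/341029 → advance +1; mR−mL=-156480/341029 → turn -1·90°
n=6: pose=(-7,8,E); sL=15/64, sR=30/89; mL=5175/11392, mR=-15/89; mL+mR=3255/11392 → advance +1; mR−mL=-7095/11392 → turn -1·90°
n=7: pose=(-6,8,S); sL=24/65, sR=120/541; mL=14292/35165, mR=-60/541; mL+mR=10392/35165 → advance +1; mR−mL=-18192/35165 → turn -1·90°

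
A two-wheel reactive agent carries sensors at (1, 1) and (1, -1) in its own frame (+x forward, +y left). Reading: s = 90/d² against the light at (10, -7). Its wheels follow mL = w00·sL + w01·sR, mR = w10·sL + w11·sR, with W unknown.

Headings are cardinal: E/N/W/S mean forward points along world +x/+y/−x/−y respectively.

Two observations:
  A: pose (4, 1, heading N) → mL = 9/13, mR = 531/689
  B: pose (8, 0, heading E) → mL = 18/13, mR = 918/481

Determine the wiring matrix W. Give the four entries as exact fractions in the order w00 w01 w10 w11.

1 0 1/2 1/2

obs A: pose=(4,1,N) → sL=9/13, sR=45/53, mL=9/13, mR=531/689
obs B: pose=(8,0,E) → sL=18/13, sR=90/37, mL=18/13, mR=918/481
sensor matrix S = [[9/13, 45/53], [18/13, 90/37]]; det S = 12960/25493
solve [mL_A; mL_B] = S·[w00; w01] and [mR_A; mR_B] = S·[w10; w11]:
  w00 = 1, w01 = 0, w10 = 1/2, w11 = 1/2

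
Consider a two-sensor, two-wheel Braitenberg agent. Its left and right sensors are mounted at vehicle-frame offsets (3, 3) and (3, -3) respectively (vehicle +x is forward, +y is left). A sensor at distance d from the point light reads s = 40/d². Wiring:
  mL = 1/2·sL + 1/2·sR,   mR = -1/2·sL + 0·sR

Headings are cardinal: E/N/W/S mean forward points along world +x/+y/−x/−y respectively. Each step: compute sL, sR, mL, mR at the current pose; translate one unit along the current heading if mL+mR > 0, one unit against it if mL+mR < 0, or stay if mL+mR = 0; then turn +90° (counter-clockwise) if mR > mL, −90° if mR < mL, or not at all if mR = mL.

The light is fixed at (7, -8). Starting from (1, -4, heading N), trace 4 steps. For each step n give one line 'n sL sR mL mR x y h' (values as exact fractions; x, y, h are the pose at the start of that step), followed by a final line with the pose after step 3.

0 4/13 20/29 188/377 -2/13 1 -4 N
1 40/73 40/13 1720/949 -20/73 1 -3 E
2 5 10/17 95/34 -5/2 2 -3 S
3 8/13 40/113 712/1469 -4/13 2 -4 W
final 1 -4 N

n=0: pose=(1,-4,N); sL=4/13, sR=20/29; mL=188/377, mR=-2/13; mL+mR=10/29 → advance +1; mR−mL=-246/377 → turn -1·90°
n=1: pose=(1,-3,E); sL=40/73, sR=40/13; mL=1720/949, mR=-20/73; mL+mR=20/13 → advance +1; mR−mL=-1980/949 → turn -1·90°
n=2: pose=(2,-3,S); sL=5, sR=10/17; mL=95/34, mR=-5/2; mL+mR=5/17 → advance +1; mR−mL=-90/17 → turn -1·90°
n=3: pose=(2,-4,W); sL=8/13, sR=40/113; mL=712/1469, mR=-4/13; mL+mR=20/113 → advance +1; mR−mL=-1164/1469 → turn -1·90°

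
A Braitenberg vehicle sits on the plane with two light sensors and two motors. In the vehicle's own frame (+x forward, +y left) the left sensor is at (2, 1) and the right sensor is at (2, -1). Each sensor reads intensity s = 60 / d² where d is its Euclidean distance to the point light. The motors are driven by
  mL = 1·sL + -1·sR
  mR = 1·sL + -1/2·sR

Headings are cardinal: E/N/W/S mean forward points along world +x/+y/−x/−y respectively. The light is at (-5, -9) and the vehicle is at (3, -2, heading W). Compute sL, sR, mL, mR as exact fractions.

5/6 3/5 7/30 8/15

left sensor world pos  = (1, -3); dL² = 72
right sensor world pos = (1, -1); dR² = 100
sL = 60/72 = 5/6
sR = 60/100 = 3/5
mL = 1·sL + -1·sR = 7/30
mR = 1·sL + -1/2·sR = 8/15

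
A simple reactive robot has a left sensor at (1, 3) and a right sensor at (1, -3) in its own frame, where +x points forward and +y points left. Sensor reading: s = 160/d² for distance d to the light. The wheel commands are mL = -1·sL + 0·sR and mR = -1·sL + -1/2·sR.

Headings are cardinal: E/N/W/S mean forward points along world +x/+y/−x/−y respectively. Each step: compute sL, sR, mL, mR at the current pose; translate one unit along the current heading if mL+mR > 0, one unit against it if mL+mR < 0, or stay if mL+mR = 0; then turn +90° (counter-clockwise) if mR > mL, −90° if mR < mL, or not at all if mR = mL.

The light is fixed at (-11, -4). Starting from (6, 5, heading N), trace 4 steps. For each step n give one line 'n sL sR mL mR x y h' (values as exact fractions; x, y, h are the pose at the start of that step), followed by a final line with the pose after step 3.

0 20/37 8/25 -20/37 -648/925 6 5 N
1 32/89 160/349 -32/89 -18288/31061 6 4 E
2 16/41 80/109 -16/41 -3384/4469 5 4 S
3 160/261 160/369 -160/261 -2960/3567 5 5 W
final 6 5 N

n=0: pose=(6,5,N); sL=20/37, sR=8/25; mL=-20/37, mR=-648/925; mL+mR=-1148/925 → advance -1; mR−mL=-4/25 → turn -1·90°
n=1: pose=(6,4,E); sL=32/89, sR=160/349; mL=-32/89, mR=-18288/31061; mL+mR=-29456/31061 → advance -1; mR−mL=-80/349 → turn -1·90°
n=2: pose=(5,4,S); sL=16/41, sR=80/109; mL=-16/41, mR=-3384/4469; mL+mR=-5128/4469 → advance -1; mR−mL=-40/109 → turn -1·90°
n=3: pose=(5,5,W); sL=160/261, sR=160/369; mL=-160/261, mR=-2960/3567; mL+mR=-15440/10701 → advance -1; mR−mL=-80/369 → turn -1·90°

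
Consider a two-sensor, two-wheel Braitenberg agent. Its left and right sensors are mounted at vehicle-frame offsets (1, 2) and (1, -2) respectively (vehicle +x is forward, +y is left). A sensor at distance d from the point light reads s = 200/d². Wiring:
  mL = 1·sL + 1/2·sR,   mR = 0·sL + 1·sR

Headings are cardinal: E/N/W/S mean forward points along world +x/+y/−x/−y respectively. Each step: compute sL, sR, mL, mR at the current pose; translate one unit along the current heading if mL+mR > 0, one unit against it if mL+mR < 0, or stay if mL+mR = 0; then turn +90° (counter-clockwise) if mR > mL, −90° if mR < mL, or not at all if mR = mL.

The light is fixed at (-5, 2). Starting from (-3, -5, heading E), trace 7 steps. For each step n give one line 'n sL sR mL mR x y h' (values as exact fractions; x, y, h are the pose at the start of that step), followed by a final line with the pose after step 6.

0 100/17 20/9 1070/153 20/9 -3 -5 E
1 200/89 40/13 4380/1157 40/13 -2 -5 S
2 25/13 5 115/26 5 -2 -6 W
3 200/97 200/81 25900/7857 200/81 -3 -6 S
4 100/61 4 222/61 4 -3 -7 W
5 200/109 200/101 31100/11009 200/101 -4 -7 S
6 25/18 25/8 425/144 25/8 -4 -8 W
final -5 -8 S

n=0: pose=(-3,-5,E); sL=100/17, sR=20/9; mL=1070/153, mR=20/9; mL+mR=470/51 → advance +1; mR−mL=-730/153 → turn -1·90°
n=1: pose=(-2,-5,S); sL=200/89, sR=40/13; mL=4380/1157, mR=40/13; mL+mR=7940/1157 → advance +1; mR−mL=-820/1157 → turn -1·90°
n=2: pose=(-2,-6,W); sL=25/13, sR=5; mL=115/26, mR=5; mL+mR=245/26 → advance +1; mR−mL=15/26 → turn +1·90°
n=3: pose=(-3,-6,S); sL=200/97, sR=200/81; mL=25900/7857, mR=200/81; mL+mR=15100/2619 → advance +1; mR−mL=-6500/7857 → turn -1·90°
n=4: pose=(-3,-7,W); sL=100/61, sR=4; mL=222/61, mR=4; mL+mR=466/61 → advance +1; mR−mL=22/61 → turn +1·90°
n=5: pose=(-4,-7,S); sL=200/109, sR=200/101; mL=31100/11009, mR=200/101; mL+mR=52900/11009 → advance +1; mR−mL=-9300/11009 → turn -1·90°
n=6: pose=(-4,-8,W); sL=25/18, sR=25/8; mL=425/144, mR=25/8; mL+mR=875/144 → advance +1; mR−mL=25/144 → turn +1·90°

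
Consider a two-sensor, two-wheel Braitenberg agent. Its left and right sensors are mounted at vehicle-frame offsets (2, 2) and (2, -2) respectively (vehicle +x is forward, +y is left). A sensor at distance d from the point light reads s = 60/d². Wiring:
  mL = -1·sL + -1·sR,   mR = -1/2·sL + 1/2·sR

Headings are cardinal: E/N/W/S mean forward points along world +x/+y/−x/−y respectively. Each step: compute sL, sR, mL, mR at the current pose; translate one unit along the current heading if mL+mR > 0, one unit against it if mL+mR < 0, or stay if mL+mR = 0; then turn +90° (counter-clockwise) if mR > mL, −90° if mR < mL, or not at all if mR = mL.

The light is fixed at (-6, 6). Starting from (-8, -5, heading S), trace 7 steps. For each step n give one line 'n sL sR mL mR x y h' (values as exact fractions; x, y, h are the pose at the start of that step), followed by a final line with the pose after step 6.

n=0: pose=(-8,-5,S); sL=60/169, sR=12/37; mL=-4248/6253, mR=-96/6253; mL+mR=-4344/6253 → advance -1; mR−mL=4152/6253 → turn +1·90°
n=1: pose=(-8,-4,E); sL=15/16, sR=5/12; mL=-65/48, mR=-25/96; mL+mR=-155/96 → advance -1; mR−mL=35/32 → turn +1·90°
n=2: pose=(-9,-4,N); sL=60/89, sR=12/13; mL=-1848/1157, mR=144/1157; mL+mR=-1704/1157 → advance -1; mR−mL=1992/1157 → turn +1·90°
n=3: pose=(-9,-5,W); sL=30/97, sR=30/53; mL=-4500/5141, mR=660/5141; mL+mR=-3840/5141 → advance -1; mR−mL=5160/5141 → turn +1·90°
n=4: pose=(-8,-5,S); sL=60/169, sR=12/37; mL=-4248/6253, mR=-96/6253; mL+mR=-4344/6253 → advance -1; mR−mL=4152/6253 → turn +1·90°
n=5: pose=(-8,-4,E); sL=15/16, sR=5/12; mL=-65/48, mR=-25/96; mL+mR=-155/96 → advance -1; mR−mL=35/32 → turn +1·90°
n=6: pose=(-9,-4,N); sL=60/89, sR=12/13; mL=-1848/1157, mR=144/1157; mL+mR=-1704/1157 → advance -1; mR−mL=1992/1157 → turn +1·90°

0 60/169 12/37 -4248/6253 -96/6253 -8 -5 S
1 15/16 5/12 -65/48 -25/96 -8 -4 E
2 60/89 12/13 -1848/1157 144/1157 -9 -4 N
3 30/97 30/53 -4500/5141 660/5141 -9 -5 W
4 60/169 12/37 -4248/6253 -96/6253 -8 -5 S
5 15/16 5/12 -65/48 -25/96 -8 -4 E
6 60/89 12/13 -1848/1157 144/1157 -9 -4 N
final -9 -5 W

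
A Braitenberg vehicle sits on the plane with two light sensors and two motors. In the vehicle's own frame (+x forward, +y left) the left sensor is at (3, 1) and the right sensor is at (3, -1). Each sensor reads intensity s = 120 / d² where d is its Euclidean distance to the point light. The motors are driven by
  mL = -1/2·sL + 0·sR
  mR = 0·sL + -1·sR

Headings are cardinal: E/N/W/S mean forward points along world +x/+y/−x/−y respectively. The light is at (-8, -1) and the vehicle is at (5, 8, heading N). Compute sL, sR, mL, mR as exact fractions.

left sensor world pos  = (4, 11); dL² = 288
right sensor world pos = (6, 11); dR² = 340
sL = 120/288 = 5/12
sR = 120/340 = 6/17
mL = -1/2·sL + 0·sR = -5/24
mR = 0·sL + -1·sR = -6/17

5/12 6/17 -5/24 -6/17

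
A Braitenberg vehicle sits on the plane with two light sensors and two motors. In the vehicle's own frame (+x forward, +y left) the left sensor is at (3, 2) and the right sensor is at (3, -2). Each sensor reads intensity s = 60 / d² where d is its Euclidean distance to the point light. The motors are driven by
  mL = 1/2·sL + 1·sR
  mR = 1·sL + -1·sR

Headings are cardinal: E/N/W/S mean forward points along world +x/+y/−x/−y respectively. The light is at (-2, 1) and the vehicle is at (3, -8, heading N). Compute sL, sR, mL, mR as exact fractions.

left sensor world pos  = (1, -5); dL² = 45
right sensor world pos = (5, -5); dR² = 85
sL = 60/45 = 4/3
sR = 60/85 = 12/17
mL = 1/2·sL + 1·sR = 70/51
mR = 1·sL + -1·sR = 32/51

4/3 12/17 70/51 32/51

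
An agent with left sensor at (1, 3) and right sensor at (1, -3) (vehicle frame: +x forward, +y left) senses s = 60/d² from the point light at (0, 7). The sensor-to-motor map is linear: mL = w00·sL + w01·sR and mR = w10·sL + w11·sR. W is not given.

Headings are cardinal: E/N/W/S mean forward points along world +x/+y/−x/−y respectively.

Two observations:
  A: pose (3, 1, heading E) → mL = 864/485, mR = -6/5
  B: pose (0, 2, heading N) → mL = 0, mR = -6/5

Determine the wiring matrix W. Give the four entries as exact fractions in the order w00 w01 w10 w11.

1 -1 -1/2 0

obs A: pose=(3,1,E) → sL=12/5, sR=60/97, mL=864/485, mR=-6/5
obs B: pose=(0,2,N) → sL=12/5, sR=12/5, mL=0, mR=-6/5
sensor matrix S = [[12/5, 60/97], [12/5, 12/5]]; det S = 10368/2425
solve [mL_A; mL_B] = S·[w00; w01] and [mR_A; mR_B] = S·[w10; w11]:
  w00 = 1, w01 = -1, w10 = -1/2, w11 = 0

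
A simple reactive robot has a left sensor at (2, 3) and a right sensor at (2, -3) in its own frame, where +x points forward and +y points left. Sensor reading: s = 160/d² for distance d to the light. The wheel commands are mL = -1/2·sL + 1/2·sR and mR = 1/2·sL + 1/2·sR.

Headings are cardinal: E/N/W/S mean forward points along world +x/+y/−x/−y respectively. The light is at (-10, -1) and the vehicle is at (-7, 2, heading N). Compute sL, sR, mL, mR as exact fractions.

32/5 160/61 -576/305 1376/305

left sensor world pos  = (-10, 4); dL² = 25
right sensor world pos = (-4, 4); dR² = 61
sL = 160/25 = 32/5
sR = 160/61 = 160/61
mL = -1/2·sL + 1/2·sR = -576/305
mR = 1/2·sL + 1/2·sR = 1376/305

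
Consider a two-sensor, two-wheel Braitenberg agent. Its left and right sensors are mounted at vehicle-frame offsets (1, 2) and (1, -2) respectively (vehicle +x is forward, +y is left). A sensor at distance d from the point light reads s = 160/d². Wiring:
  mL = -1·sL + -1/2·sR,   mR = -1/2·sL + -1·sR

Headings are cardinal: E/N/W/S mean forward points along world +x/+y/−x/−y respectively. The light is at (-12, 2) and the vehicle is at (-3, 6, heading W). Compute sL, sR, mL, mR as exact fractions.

left sensor world pos  = (-4, 4); dL² = 68
right sensor world pos = (-4, 8); dR² = 100
sL = 160/68 = 40/17
sR = 160/100 = 8/5
mL = -1·sL + -1/2·sR = -268/85
mR = -1/2·sL + -1·sR = -236/85

40/17 8/5 -268/85 -236/85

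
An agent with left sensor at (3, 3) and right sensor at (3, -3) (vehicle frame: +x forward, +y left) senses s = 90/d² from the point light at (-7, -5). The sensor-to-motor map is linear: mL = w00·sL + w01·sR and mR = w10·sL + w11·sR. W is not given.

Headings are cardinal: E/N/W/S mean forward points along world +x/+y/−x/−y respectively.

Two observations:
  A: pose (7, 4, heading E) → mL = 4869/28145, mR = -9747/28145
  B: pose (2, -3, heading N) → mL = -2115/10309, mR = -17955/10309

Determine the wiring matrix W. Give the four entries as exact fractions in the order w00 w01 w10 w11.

obs A: pose=(7,4,E) → sL=90/433, sR=18/65, mL=4869/28145, mR=-9747/28145
obs B: pose=(2,-3,N) → sL=90/61, sR=90/169, mL=-2115/10309, mR=-17955/10309
sensor matrix S = [[90/433, 18/65], [90/61, 90/169]]; det S = -1329696/4463797
solve [mL_A; mL_B] = S·[w00; w01] and [mR_A; mR_B] = S·[w10; w11]:
  w00 = -1/2, w01 = 1, w10 = -1, w11 = -1/2

-1/2 1 -1 -1/2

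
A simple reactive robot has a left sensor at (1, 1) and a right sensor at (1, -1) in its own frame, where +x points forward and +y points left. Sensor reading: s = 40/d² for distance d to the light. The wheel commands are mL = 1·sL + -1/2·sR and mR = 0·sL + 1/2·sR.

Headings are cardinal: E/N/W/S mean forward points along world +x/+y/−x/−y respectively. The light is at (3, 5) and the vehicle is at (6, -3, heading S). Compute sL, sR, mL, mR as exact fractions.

left sensor world pos  = (7, -4); dL² = 97
right sensor world pos = (5, -4); dR² = 85
sL = 40/97 = 40/97
sR = 40/85 = 8/17
mL = 1·sL + -1/2·sR = 292/1649
mR = 0·sL + 1/2·sR = 4/17

40/97 8/17 292/1649 4/17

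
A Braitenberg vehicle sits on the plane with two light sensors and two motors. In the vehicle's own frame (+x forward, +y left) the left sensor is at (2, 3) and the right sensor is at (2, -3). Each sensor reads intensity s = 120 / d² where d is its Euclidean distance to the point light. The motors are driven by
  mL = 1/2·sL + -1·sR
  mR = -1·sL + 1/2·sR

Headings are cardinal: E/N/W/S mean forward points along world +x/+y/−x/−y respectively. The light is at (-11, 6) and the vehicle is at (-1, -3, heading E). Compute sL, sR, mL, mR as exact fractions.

left sensor world pos  = (1, 0); dL² = 180
right sensor world pos = (1, -6); dR² = 288
sL = 120/180 = 2/3
sR = 120/288 = 5/12
mL = 1/2·sL + -1·sR = -1/12
mR = -1·sL + 1/2·sR = -11/24

2/3 5/12 -1/12 -11/24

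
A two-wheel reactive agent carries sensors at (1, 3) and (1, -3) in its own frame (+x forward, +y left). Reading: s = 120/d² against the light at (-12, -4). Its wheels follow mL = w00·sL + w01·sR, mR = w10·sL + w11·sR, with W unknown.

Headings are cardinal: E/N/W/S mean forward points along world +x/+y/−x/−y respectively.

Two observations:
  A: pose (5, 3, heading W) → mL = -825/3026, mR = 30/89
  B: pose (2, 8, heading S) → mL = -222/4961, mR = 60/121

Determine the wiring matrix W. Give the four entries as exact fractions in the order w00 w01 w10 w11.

obs A: pose=(5,3,W) → sL=15/34, sR=30/89, mL=-825/3026, mR=30/89
obs B: pose=(2,8,S) → sL=12/41, sR=60/121, mL=-222/4961, mR=60/121
sensor matrix S = [[15/34, 30/89], [12/41, 60/121]]; det S = 901530/7505993
solve [mL_A; mL_B] = S·[w00; w01] and [mR_A; mR_B] = S·[w10; w11]:
  w00 = -1, w01 = 1/2, w10 = 0, w11 = 1

-1 1/2 0 1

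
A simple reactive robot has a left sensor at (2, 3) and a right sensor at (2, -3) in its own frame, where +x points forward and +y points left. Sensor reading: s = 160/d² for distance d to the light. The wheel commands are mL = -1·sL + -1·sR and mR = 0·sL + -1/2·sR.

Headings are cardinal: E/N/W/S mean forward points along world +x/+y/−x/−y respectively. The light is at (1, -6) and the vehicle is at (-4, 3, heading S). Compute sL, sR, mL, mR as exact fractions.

left sensor world pos  = (-1, 1); dL² = 53
right sensor world pos = (-7, 1); dR² = 113
sL = 160/53 = 160/53
sR = 160/113 = 160/113
mL = -1·sL + -1·sR = -26560/5989
mR = 0·sL + -1/2·sR = -80/113

160/53 160/113 -26560/5989 -80/113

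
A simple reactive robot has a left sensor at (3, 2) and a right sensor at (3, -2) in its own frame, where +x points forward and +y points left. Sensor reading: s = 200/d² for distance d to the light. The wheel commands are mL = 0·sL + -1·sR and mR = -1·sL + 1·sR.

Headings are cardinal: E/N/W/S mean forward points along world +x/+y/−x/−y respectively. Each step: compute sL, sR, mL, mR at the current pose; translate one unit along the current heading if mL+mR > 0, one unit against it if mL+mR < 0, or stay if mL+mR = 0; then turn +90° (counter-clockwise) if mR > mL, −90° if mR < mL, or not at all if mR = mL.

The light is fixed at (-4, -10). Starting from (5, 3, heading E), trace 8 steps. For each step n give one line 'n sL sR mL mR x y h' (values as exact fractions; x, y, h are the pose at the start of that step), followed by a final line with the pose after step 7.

0 200/369 40/53 -40/53 4160/19557 5 3 E
1 50/73 50/89 -50/89 -800/6497 4 3 N
2 8/5 200/221 -200/221 -768/1105 4 2 W
3 100/101 20/13 -20/13 720/1313 5 2 S
4 200/369 40/53 -40/53 4160/19557 5 3 E
5 50/73 50/89 -50/89 -800/6497 4 3 N
6 8/5 200/221 -200/221 -768/1105 4 2 W
7 100/101 20/13 -20/13 720/1313 5 2 S
final 5 3 E

n=0: pose=(5,3,E); sL=200/369, sR=40/53; mL=-40/53, mR=4160/19557; mL+mR=-200/369 → advance -1; mR−mL=18920/19557 → turn +1·90°
n=1: pose=(4,3,N); sL=50/73, sR=50/89; mL=-50/89, mR=-800/6497; mL+mR=-50/73 → advance -1; mR−mL=2850/6497 → turn +1·90°
n=2: pose=(4,2,W); sL=8/5, sR=200/221; mL=-200/221, mR=-768/1105; mL+mR=-8/5 → advance -1; mR−mL=232/1105 → turn +1·90°
n=3: pose=(5,2,S); sL=100/101, sR=20/13; mL=-20/13, mR=720/1313; mL+mR=-100/101 → advance -1; mR−mL=2740/1313 → turn +1·90°
n=4: pose=(5,3,E); sL=200/369, sR=40/53; mL=-40/53, mR=4160/19557; mL+mR=-200/369 → advance -1; mR−mL=18920/19557 → turn +1·90°
n=5: pose=(4,3,N); sL=50/73, sR=50/89; mL=-50/89, mR=-800/6497; mL+mR=-50/73 → advance -1; mR−mL=2850/6497 → turn +1·90°
n=6: pose=(4,2,W); sL=8/5, sR=200/221; mL=-200/221, mR=-768/1105; mL+mR=-8/5 → advance -1; mR−mL=232/1105 → turn +1·90°
n=7: pose=(5,2,S); sL=100/101, sR=20/13; mL=-20/13, mR=720/1313; mL+mR=-100/101 → advance -1; mR−mL=2740/1313 → turn +1·90°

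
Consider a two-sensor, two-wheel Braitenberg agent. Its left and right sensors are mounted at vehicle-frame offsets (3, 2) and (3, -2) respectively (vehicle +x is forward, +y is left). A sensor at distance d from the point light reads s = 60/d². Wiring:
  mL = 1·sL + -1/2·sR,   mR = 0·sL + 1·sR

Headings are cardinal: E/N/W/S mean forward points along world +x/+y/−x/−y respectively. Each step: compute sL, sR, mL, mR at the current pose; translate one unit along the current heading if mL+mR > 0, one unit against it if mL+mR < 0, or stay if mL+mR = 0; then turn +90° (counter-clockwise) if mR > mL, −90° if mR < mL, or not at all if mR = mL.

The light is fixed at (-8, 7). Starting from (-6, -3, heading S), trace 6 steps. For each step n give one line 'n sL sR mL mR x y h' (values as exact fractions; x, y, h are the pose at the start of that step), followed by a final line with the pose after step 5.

n=0: pose=(-6,-3,S); sL=12/37, sR=60/169; mL=918/6253, mR=60/169; mL+mR=3138/6253 → advance +1; mR−mL=1302/6253 → turn +1·90°
n=1: pose=(-6,-4,E); sL=30/53, sR=30/97; mL=2115/5141, mR=30/97; mL+mR=3705/5141 → advance +1; mR−mL=-525/5141 → turn -1·90°
n=2: pose=(-5,-4,S); sL=60/221, sR=60/197; mL=5190/43537, mR=60/197; mL+mR=18450/43537 → advance +1; mR−mL=8070/43537 → turn +1·90°
n=3: pose=(-5,-5,E); sL=15/34, sR=15/58; mL=615/1972, mR=15/58; mL+mR=1125/1972 → advance +1; mR−mL=-105/1972 → turn -1·90°
n=4: pose=(-4,-5,S); sL=20/87, sR=60/229; mL=1970/19923, mR=60/229; mL+mR=7190/19923 → advance +1; mR−mL=3250/19923 → turn +1·90°
n=5: pose=(-4,-6,E); sL=6/17, sR=30/137; mL=567/2329, mR=30/137; mL+mR=1077/2329 → advance +1; mR−mL=-57/2329 → turn -1·90°

0 12/37 60/169 918/6253 60/169 -6 -3 S
1 30/53 30/97 2115/5141 30/97 -6 -4 E
2 60/221 60/197 5190/43537 60/197 -5 -4 S
3 15/34 15/58 615/1972 15/58 -5 -5 E
4 20/87 60/229 1970/19923 60/229 -4 -5 S
5 6/17 30/137 567/2329 30/137 -4 -6 E
final -3 -6 S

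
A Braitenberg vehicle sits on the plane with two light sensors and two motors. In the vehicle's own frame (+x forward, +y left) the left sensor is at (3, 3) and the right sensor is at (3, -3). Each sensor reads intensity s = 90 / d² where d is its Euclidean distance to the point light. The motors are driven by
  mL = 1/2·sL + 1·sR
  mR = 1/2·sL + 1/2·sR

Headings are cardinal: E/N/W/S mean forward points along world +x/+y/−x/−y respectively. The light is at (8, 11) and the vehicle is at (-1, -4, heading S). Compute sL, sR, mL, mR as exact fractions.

1/4 5/26 33/104 23/104

left sensor world pos  = (2, -7); dL² = 360
right sensor world pos = (-4, -7); dR² = 468
sL = 90/360 = 1/4
sR = 90/468 = 5/26
mL = 1/2·sL + 1·sR = 33/104
mR = 1/2·sL + 1/2·sR = 23/104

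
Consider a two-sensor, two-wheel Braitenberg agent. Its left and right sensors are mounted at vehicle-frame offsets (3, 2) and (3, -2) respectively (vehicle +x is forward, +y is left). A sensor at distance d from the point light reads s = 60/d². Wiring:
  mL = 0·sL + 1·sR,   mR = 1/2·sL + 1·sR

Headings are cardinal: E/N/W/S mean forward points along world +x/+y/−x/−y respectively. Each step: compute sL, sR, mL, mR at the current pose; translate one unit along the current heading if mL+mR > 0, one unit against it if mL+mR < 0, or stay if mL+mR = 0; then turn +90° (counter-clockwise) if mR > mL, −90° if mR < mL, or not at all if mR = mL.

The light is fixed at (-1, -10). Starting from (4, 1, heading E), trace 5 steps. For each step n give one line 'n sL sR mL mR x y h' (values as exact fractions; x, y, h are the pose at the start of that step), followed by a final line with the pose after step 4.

0 60/233 12/29 12/29 3666/6757 4 1 E
1 15/53 3/13 3/13 513/1378 5 1 N
2 60/109 12/41 12/41 2538/4469 5 2 W
3 6/13 2/3 2/3 35/39 4 2 S
4 60/233 12/29 12/29 3666/6757 4 1 E
final 5 1 N

n=0: pose=(4,1,E); sL=60/233, sR=12/29; mL=12/29, mR=3666/6757; mL+mR=6462/6757 → advance +1; mR−mL=30/233 → turn +1·90°
n=1: pose=(5,1,N); sL=15/53, sR=3/13; mL=3/13, mR=513/1378; mL+mR=831/1378 → advance +1; mR−mL=15/106 → turn +1·90°
n=2: pose=(5,2,W); sL=60/109, sR=12/41; mL=12/41, mR=2538/4469; mL+mR=3846/4469 → advance +1; mR−mL=30/109 → turn +1·90°
n=3: pose=(4,2,S); sL=6/13, sR=2/3; mL=2/3, mR=35/39; mL+mR=61/39 → advance +1; mR−mL=3/13 → turn +1·90°
n=4: pose=(4,1,E); sL=60/233, sR=12/29; mL=12/29, mR=3666/6757; mL+mR=6462/6757 → advance +1; mR−mL=30/233 → turn +1·90°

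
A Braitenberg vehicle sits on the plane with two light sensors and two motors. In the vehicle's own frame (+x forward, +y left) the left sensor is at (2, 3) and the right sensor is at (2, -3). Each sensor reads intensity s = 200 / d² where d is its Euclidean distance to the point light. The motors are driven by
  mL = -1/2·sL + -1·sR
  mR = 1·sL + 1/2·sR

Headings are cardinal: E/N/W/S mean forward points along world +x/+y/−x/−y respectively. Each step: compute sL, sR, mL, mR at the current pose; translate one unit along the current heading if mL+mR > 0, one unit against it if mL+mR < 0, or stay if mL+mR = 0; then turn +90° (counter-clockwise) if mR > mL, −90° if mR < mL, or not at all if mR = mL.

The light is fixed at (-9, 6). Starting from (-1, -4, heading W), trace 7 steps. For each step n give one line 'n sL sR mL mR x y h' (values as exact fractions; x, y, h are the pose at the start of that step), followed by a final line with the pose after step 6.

0 40/41 40/17 -1980/697 1500/697 -1 -4 W
1 25/36 10/9 -35/24 5/4 0 -4 S
2 200/157 40/53 -11580/8321 13740/8321 0 -3 E
3 100/49 100/109 -10350/5341 13350/5341 1 -3 N
4 40/37 200/89 -9180/3293 7260/3293 1 -2 W
5 25/37 50/41 -4725/3034 1950/1517 2 -2 S
6 40/37 200/269 -12780/9953 14460/9953 2 -1 E
final 3 -1 N

n=0: pose=(-1,-4,W); sL=40/41, sR=40/17; mL=-1980/697, mR=1500/697; mL+mR=-480/697 → advance -1; mR−mL=3480/697 → turn +1·90°
n=1: pose=(0,-4,S); sL=25/36, sR=10/9; mL=-35/24, mR=5/4; mL+mR=-5/24 → advance -1; mR−mL=65/24 → turn +1·90°
n=2: pose=(0,-3,E); sL=200/157, sR=40/53; mL=-11580/8321, mR=13740/8321; mL+mR=2160/8321 → advance +1; mR−mL=25320/8321 → turn +1·90°
n=3: pose=(1,-3,N); sL=100/49, sR=100/109; mL=-10350/5341, mR=13350/5341; mL+mR=3000/5341 → advance +1; mR−mL=23700/5341 → turn +1·90°
n=4: pose=(1,-2,W); sL=40/37, sR=200/89; mL=-9180/3293, mR=7260/3293; mL+mR=-1920/3293 → advance -1; mR−mL=16440/3293 → turn +1·90°
n=5: pose=(2,-2,S); sL=25/37, sR=50/41; mL=-4725/3034, mR=1950/1517; mL+mR=-825/3034 → advance -1; mR−mL=8625/3034 → turn +1·90°
n=6: pose=(2,-1,E); sL=40/37, sR=200/269; mL=-12780/9953, mR=14460/9953; mL+mR=1680/9953 → advance +1; mR−mL=27240/9953 → turn +1·90°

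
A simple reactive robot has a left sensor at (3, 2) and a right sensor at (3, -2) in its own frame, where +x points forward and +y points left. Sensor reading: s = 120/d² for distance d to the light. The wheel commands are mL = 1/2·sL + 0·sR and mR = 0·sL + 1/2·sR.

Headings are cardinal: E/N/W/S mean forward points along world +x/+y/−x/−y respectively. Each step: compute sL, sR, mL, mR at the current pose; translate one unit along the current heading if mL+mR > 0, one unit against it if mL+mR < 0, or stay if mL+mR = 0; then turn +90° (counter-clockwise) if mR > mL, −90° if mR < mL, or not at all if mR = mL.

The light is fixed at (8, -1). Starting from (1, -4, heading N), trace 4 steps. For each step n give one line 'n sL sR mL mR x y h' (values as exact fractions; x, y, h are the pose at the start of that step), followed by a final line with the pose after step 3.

0 40/27 24/5 20/27 12/5 1 -4 N
1 30/29 6/5 15/29 3/5 1 -3 W
2 120/61 24/25 60/61 12/25 0 -3 S
3 60/73 60/61 30/73 30/61 0 -4 W
final -1 -4 S

n=0: pose=(1,-4,N); sL=40/27, sR=24/5; mL=20/27, mR=12/5; mL+mR=424/135 → advance +1; mR−mL=224/135 → turn +1·90°
n=1: pose=(1,-3,W); sL=30/29, sR=6/5; mL=15/29, mR=3/5; mL+mR=162/145 → advance +1; mR−mL=12/145 → turn +1·90°
n=2: pose=(0,-3,S); sL=120/61, sR=24/25; mL=60/61, mR=12/25; mL+mR=2232/1525 → advance +1; mR−mL=-768/1525 → turn -1·90°
n=3: pose=(0,-4,W); sL=60/73, sR=60/61; mL=30/73, mR=30/61; mL+mR=4020/4453 → advance +1; mR−mL=360/4453 → turn +1·90°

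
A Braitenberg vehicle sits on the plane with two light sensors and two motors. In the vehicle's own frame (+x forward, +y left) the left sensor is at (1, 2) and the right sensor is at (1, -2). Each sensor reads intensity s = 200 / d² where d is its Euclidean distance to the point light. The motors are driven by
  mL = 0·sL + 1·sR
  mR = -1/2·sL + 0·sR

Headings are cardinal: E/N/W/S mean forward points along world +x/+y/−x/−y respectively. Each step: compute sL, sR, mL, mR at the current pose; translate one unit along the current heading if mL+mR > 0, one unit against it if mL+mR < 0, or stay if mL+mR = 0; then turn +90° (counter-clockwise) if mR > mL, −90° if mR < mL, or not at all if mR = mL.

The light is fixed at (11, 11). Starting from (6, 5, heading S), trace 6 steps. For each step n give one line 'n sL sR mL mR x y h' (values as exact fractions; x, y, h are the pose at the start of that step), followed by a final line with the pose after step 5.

n=0: pose=(6,5,S); sL=100/29, sR=100/49; mL=100/49, mR=-50/29; mL+mR=450/1421 → advance +1; mR−mL=-5350/1421 → turn -1·90°
n=1: pose=(6,4,W); sL=200/117, sR=200/61; mL=200/61, mR=-100/117; mL+mR=17300/7137 → advance +1; mR−mL=-29500/7137 → turn -1·90°
n=2: pose=(5,4,N); sL=2, sR=50/13; mL=50/13, mR=-1; mL+mR=37/13 → advance +1; mR−mL=-63/13 → turn -1·90°
n=3: pose=(5,5,E); sL=200/41, sR=200/89; mL=200/89, mR=-100/41; mL+mR=-700/3649 → advance -1; mR−mL=-17100/3649 → turn -1·90°
n=4: pose=(4,5,S); sL=100/37, sR=20/13; mL=20/13, mR=-50/37; mL+mR=90/481 → advance +1; mR−mL=-1390/481 → turn -1·90°
n=5: pose=(4,4,W); sL=40/29, sR=200/89; mL=200/89, mR=-20/29; mL+mR=4020/2581 → advance +1; mR−mL=-7580/2581 → turn -1·90°

0 100/29 100/49 100/49 -50/29 6 5 S
1 200/117 200/61 200/61 -100/117 6 4 W
2 2 50/13 50/13 -1 5 4 N
3 200/41 200/89 200/89 -100/41 5 5 E
4 100/37 20/13 20/13 -50/37 4 5 S
5 40/29 200/89 200/89 -20/29 4 4 W
final 3 4 N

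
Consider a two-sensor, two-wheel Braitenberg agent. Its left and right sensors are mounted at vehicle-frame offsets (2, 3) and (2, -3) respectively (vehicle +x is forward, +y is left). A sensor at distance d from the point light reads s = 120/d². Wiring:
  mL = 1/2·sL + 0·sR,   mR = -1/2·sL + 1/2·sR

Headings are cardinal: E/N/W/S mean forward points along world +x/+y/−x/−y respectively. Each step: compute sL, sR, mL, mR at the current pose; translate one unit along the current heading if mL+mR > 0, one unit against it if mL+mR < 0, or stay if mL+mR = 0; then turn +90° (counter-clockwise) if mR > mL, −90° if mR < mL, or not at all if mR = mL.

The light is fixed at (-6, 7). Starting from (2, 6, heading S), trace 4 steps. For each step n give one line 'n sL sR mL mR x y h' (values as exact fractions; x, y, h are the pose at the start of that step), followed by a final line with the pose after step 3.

n=0: pose=(2,6,S); sL=12/13, sR=60/17; mL=6/13, mR=288/221; mL+mR=30/17 → advance +1; mR−mL=186/221 → turn +1·90°
n=1: pose=(2,5,E); sL=120/101, sR=24/25; mL=60/101, mR=-288/2525; mL+mR=12/25 → advance +1; mR−mL=-1788/2525 → turn -1·90°
n=2: pose=(3,5,S); sL=3/4, sR=30/13; mL=3/8, mR=81/104; mL+mR=15/13 → advance +1; mR−mL=21/52 → turn +1·90°
n=3: pose=(3,4,E); sL=120/121, sR=120/157; mL=60/121, mR=-2160/18997; mL+mR=60/157 → advance +1; mR−mL=-11580/18997 → turn -1·90°

0 12/13 60/17 6/13 288/221 2 6 S
1 120/101 24/25 60/101 -288/2525 2 5 E
2 3/4 30/13 3/8 81/104 3 5 S
3 120/121 120/157 60/121 -2160/18997 3 4 E
final 4 4 S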